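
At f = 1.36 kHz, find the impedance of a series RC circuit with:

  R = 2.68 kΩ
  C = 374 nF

Step 1 — Angular frequency: ω = 2π·f = 2π·1360 = 8545 rad/s.
Step 2 — Component impedances:
  R: Z = R = 2680 Ω
  C: Z = 1/(jωC) = -j/(ω·C) = 0 - j312.9 Ω
Step 3 — Series combination: Z_total = R + C = 2680 - j312.9 Ω = 2698∠-6.7° Ω.

Z = 2680 - j312.9 Ω = 2698∠-6.7° Ω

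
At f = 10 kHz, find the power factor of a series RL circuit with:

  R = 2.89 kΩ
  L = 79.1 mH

Step 1 — Angular frequency: ω = 2π·f = 2π·1e+04 = 6.283e+04 rad/s.
Step 2 — Component impedances:
  R: Z = R = 2890 Ω
  L: Z = jωL = j·6.283e+04·0.0791 = 0 + j4970 Ω
Step 3 — Series combination: Z_total = R + L = 2890 + j4970 Ω = 5749∠59.8° Ω.
Step 4 — Power factor: PF = cos(φ) = Re(Z)/|Z| = 2890/5749 = 0.5027.
Step 5 — Type: Im(Z) = 4970 ⇒ lagging (phase φ = 59.8°).

PF = 0.5027 (lagging, φ = 59.8°)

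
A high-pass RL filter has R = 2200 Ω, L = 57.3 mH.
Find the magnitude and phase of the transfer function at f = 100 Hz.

Step 1 — Angular frequency: ω = 2π·100 = 628.3 rad/s.
Step 2 — Transfer function: H(jω) = jωL/(R + jωL).
Step 3 — Numerator jωL = j·36; denominator R + jωL = 2200 + j36.
Step 4 — H = 0.0002677 + j0.01636.
Step 5 — Magnitude: |H| = 0.01636 (-35.7 dB); phase: φ = 89.1°.

|H| = 0.01636 (-35.7 dB), φ = 89.1°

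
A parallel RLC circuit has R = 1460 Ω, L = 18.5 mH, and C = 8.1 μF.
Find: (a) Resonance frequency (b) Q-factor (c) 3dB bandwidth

Step 1 — Resonance: ω₀ = 1/√(LC) = 1/√(0.0185·8.1e-06) = 2583 rad/s.
Step 2 — f₀ = ω₀/(2π) = 411.1 Hz.
Step 3 — Parallel Q: Q = R/(ω₀L) = 1460/(2583·0.0185) = 30.55.
Step 4 — Bandwidth: Δω = ω₀/Q = 84.56 rad/s; BW = Δω/(2π) = 13.46 Hz.

(a) f₀ = 411.1 Hz  (b) Q = 30.55  (c) BW = 13.46 Hz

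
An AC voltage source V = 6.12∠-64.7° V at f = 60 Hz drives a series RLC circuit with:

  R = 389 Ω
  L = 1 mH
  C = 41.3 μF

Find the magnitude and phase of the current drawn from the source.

Step 1 — Angular frequency: ω = 2π·f = 2π·60 = 377 rad/s.
Step 2 — Component impedances:
  R: Z = R = 389 Ω
  L: Z = jωL = j·377·0.001 = 0 + j0.377 Ω
  C: Z = 1/(jωC) = -j/(ω·C) = 0 - j64.23 Ω
Step 3 — Series combination: Z_total = R + L + C = 389 - j63.85 Ω = 394.2∠-9.3° Ω.
Step 4 — Source phasor: V = 6.12∠-64.7° V = 2.615 - j5.533 V.
Step 5 — Ohm's law: I = V / Z_total = (2.615 - j5.533) / (389 - j63.85) = 0.00882 - j0.01278 A.
Step 6 — Convert to polar: |I| = 0.01552 A, ∠I = -55.4°.

I = 0.01552∠-55.4° A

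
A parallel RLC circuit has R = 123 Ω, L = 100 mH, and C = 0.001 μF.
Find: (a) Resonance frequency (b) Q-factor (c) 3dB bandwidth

Step 1 — Resonance: ω₀ = 1/√(LC) = 1/√(0.1·1e-09) = 1e+05 rad/s.
Step 2 — f₀ = ω₀/(2π) = 1.592e+04 Hz.
Step 3 — Parallel Q: Q = R/(ω₀L) = 123/(1e+05·0.1) = 0.0123.
Step 4 — Bandwidth: Δω = ω₀/Q = 8.13e+06 rad/s; BW = Δω/(2π) = 1.294e+06 Hz.

(a) f₀ = 1.592e+04 Hz  (b) Q = 0.0123  (c) BW = 1.294e+06 Hz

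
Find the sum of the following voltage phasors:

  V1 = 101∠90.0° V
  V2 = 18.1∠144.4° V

Step 1 — Convert each phasor to rectangular form:
  V1 = 101·(cos(90.0°) + j·sin(90.0°)) = 0 + j101 V
  V2 = 18.1·(cos(144.4°) + j·sin(144.4°)) = -14.72 + j10.54 V
Step 2 — Sum components: V_total = -14.72 + j111.5 V.
Step 3 — Convert to polar: |V_total| = 112.5 V, ∠V_total = 97.5°.

V_total = 112.5∠97.5° V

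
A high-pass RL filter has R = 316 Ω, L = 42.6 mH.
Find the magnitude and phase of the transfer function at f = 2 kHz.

Step 1 — Angular frequency: ω = 2π·2000 = 1.257e+04 rad/s.
Step 2 — Transfer function: H(jω) = jωL/(R + jωL).
Step 3 — Numerator jωL = j·535.3; denominator R + jωL = 316 + j535.3.
Step 4 — H = 0.7416 + j0.4378.
Step 5 — Magnitude: |H| = 0.8612 (-1.3 dB); phase: φ = 30.6°.

|H| = 0.8612 (-1.3 dB), φ = 30.6°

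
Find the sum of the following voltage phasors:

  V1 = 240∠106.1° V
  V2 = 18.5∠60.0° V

Step 1 — Convert each phasor to rectangular form:
  V1 = 240·(cos(106.1°) + j·sin(106.1°)) = -66.56 + j230.6 V
  V2 = 18.5·(cos(60.0°) + j·sin(60.0°)) = 9.25 + j16.02 V
Step 2 — Sum components: V_total = -57.31 + j246.6 V.
Step 3 — Convert to polar: |V_total| = 253.2 V, ∠V_total = 103.1°.

V_total = 253.2∠103.1° V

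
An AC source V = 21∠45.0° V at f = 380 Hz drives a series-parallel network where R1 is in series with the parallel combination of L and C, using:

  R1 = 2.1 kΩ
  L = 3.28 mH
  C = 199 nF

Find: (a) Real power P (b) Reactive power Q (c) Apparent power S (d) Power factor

Step 1 — Angular frequency: ω = 2π·f = 2π·380 = 2388 rad/s.
Step 2 — Component impedances:
  R1: Z = R = 2100 Ω
  L: Z = jωL = j·2388·0.00328 = 0 + j7.831 Ω
  C: Z = 1/(jωC) = -j/(ω·C) = 0 - j2105 Ω
Step 3 — Parallel branch: L || C = 1/(1/L + 1/C) = 0 + j7.861 Ω.
Step 4 — Series with R1: Z_total = R1 + (L || C) = 2100 + j7.861 Ω = 2100∠0.2° Ω.
Step 5 — Source phasor: V = 21∠45.0° V = 14.85 + j14.85 V.
Step 6 — Current: I = V / Z = 0.007097 + j0.007045 A = 0.01∠44.8° A.
Step 7 — Complex power: S = V·I* = 0.21 + j0.0007861 VA.
Step 8 — Real power: P = Re(S) = 0.21 W.
Step 9 — Reactive power: Q = Im(S) = 0.0007861 VAR.
Step 10 — Apparent power: |S| = 0.21 VA.
Step 11 — Power factor: PF = P/|S| = 1 (lagging).

(a) P = 0.21 W  (b) Q = 0.0007861 VAR  (c) S = 0.21 VA  (d) PF = 1 (lagging)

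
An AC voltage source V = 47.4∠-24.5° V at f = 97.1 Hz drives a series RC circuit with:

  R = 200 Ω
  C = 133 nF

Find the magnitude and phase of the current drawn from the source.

Step 1 — Angular frequency: ω = 2π·f = 2π·97.1 = 610.1 rad/s.
Step 2 — Component impedances:
  R: Z = R = 200 Ω
  C: Z = 1/(jωC) = -j/(ω·C) = 0 - j1.232e+04 Ω
Step 3 — Series combination: Z_total = R + C = 200 - j1.232e+04 Ω = 1.233e+04∠-89.1° Ω.
Step 4 — Source phasor: V = 47.4∠-24.5° V = 43.13 - j19.66 V.
Step 5 — Ohm's law: I = V / Z_total = (43.13 - j19.66) / (200 - j1.232e+04) = 0.001651 + j0.003473 A.
Step 6 — Convert to polar: |I| = 0.003846 A, ∠I = 64.6°.

I = 0.003846∠64.6° A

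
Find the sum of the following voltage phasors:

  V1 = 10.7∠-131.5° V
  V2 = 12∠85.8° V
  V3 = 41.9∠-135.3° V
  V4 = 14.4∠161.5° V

Step 1 — Convert each phasor to rectangular form:
  V1 = 10.7·(cos(-131.5°) + j·sin(-131.5°)) = -7.09 - j8.014 V
  V2 = 12·(cos(85.8°) + j·sin(85.8°)) = 0.8789 + j11.97 V
  V3 = 41.9·(cos(-135.3°) + j·sin(-135.3°)) = -29.78 - j29.47 V
  V4 = 14.4·(cos(161.5°) + j·sin(161.5°)) = -13.66 + j4.569 V
Step 2 — Sum components: V_total = -49.65 - j20.95 V.
Step 3 — Convert to polar: |V_total| = 53.89 V, ∠V_total = -157.1°.

V_total = 53.89∠-157.1° V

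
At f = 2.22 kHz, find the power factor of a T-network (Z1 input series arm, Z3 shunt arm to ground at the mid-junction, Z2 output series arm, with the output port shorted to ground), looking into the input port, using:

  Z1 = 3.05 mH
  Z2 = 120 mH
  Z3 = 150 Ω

Step 1 — Angular frequency: ω = 2π·f = 2π·2220 = 1.395e+04 rad/s.
Step 2 — Component impedances:
  Z1: Z = jωL = j·1.395e+04·0.00305 = 0 + j42.54 Ω
  Z2: Z = jωL = j·1.395e+04·0.12 = 0 + j1674 Ω
  Z3: Z = R = 150 Ω
Step 3 — With the output port shorted to ground, the output series arm Z2 runs from the junction to ground; the shunt arm Z3 also runs from the junction to ground. They appear in parallel: Z3 || Z2 = 148.8 + j13.34 Ω.
Step 4 — Series with input arm Z1: Z_in = Z1 + (Z3 || Z2) = 148.8 + j55.88 Ω = 159∠20.6° Ω.
Step 5 — Power factor: PF = cos(φ) = Re(Z)/|Z| = 148.805/158.951 = 0.9362.
Step 6 — Type: Im(Z) = 55.88 ⇒ lagging (phase φ = 20.6°).

PF = 0.9362 (lagging, φ = 20.6°)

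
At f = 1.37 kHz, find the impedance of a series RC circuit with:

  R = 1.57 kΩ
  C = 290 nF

Step 1 — Angular frequency: ω = 2π·f = 2π·1370 = 8608 rad/s.
Step 2 — Component impedances:
  R: Z = R = 1570 Ω
  C: Z = 1/(jωC) = -j/(ω·C) = 0 - j400.6 Ω
Step 3 — Series combination: Z_total = R + C = 1570 - j400.6 Ω = 1620∠-14.3° Ω.

Z = 1570 - j400.6 Ω = 1620∠-14.3° Ω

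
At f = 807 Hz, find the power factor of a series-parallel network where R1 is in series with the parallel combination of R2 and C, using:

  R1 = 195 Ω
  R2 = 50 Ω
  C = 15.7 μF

Step 1 — Angular frequency: ω = 2π·f = 2π·807 = 5071 rad/s.
Step 2 — Component impedances:
  R1: Z = R = 195 Ω
  R2: Z = R = 50 Ω
  C: Z = 1/(jωC) = -j/(ω·C) = 0 - j12.56 Ω
Step 3 — Parallel branch: R2 || C = 1/(1/R2 + 1/C) = 2.969 - j11.82 Ω.
Step 4 — Series with R1: Z_total = R1 + (R2 || C) = 198 - j11.82 Ω = 198.3∠-3.4° Ω.
Step 5 — Power factor: PF = cos(φ) = Re(Z)/|Z| = 197.97/198.32 = 0.9982.
Step 6 — Type: Im(Z) = -11.82 ⇒ leading (phase φ = -3.4°).

PF = 0.9982 (leading, φ = -3.4°)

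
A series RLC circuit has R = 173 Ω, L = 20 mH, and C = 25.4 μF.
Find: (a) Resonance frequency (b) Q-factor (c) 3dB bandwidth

Step 1 — Resonance condition Im(Z)=0 gives ω₀ = 1/√(LC).
Step 2 — ω₀ = 1/√(0.02·2.54e-05) = 1403 rad/s.
Step 3 — f₀ = ω₀/(2π) = 223.3 Hz.
Step 4 — Series Q: Q = ω₀L/R = 1403·0.02/173 = 0.1622.
Step 5 — 3dB bandwidth: Δω = ω₀/Q = 8650 rad/s; BW = Δω/(2π) = 1377 Hz.

(a) f₀ = 223.3 Hz  (b) Q = 0.1622  (c) BW = 1377 Hz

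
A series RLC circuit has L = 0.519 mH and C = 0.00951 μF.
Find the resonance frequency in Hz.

Step 1 — Resonance condition Im(Z)=0 gives ω₀ = 1/√(LC).
Step 2 — ω₀ = 1/√(0.000519·9.51e-09) = 4.501e+05 rad/s.
Step 3 — f₀ = ω₀/(2π) = 7.164e+04 Hz.

f₀ = 7.164e+04 Hz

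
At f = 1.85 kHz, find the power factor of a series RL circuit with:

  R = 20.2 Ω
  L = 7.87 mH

Step 1 — Angular frequency: ω = 2π·f = 2π·1850 = 1.162e+04 rad/s.
Step 2 — Component impedances:
  R: Z = R = 20.2 Ω
  L: Z = jωL = j·1.162e+04·0.00787 = 0 + j91.48 Ω
Step 3 — Series combination: Z_total = R + L = 20.2 + j91.48 Ω = 93.68∠77.5° Ω.
Step 4 — Power factor: PF = cos(φ) = Re(Z)/|Z| = 20.2/93.68 = 0.2156.
Step 5 — Type: Im(Z) = 91.48 ⇒ lagging (phase φ = 77.5°).

PF = 0.2156 (lagging, φ = 77.5°)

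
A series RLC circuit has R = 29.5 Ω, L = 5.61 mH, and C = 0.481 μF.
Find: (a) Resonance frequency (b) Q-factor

Step 1 — Resonance condition Im(Z)=0 gives ω₀ = 1/√(LC).
Step 2 — ω₀ = 1/√(0.00561·4.81e-07) = 1.925e+04 rad/s.
Step 3 — f₀ = ω₀/(2π) = 3064 Hz.
Step 4 — Series Q: Q = ω₀L/R = 1.925e+04·0.00561/29.5 = 3.661.

(a) f₀ = 3064 Hz  (b) Q = 3.661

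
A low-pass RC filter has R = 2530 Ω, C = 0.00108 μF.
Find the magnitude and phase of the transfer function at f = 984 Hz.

Step 1 — Angular frequency: ω = 2π·984 = 6183 rad/s.
Step 2 — Transfer function: H(jω) = 1/(1 + jωRC).
Step 3 — Denominator: 1 + jωRC = 1 + j·6183·2530·1.08e-09 = 1 + j0.01689.
Step 4 — H = 0.9997 - j0.01689.
Step 5 — Magnitude: |H| = 0.9999 (-0.0 dB); phase: φ = -1.0°.

|H| = 0.9999 (-0.0 dB), φ = -1.0°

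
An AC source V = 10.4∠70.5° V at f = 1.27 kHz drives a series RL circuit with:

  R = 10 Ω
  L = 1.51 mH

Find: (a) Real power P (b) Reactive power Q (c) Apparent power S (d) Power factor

Step 1 — Angular frequency: ω = 2π·f = 2π·1270 = 7980 rad/s.
Step 2 — Component impedances:
  R: Z = R = 10 Ω
  L: Z = jωL = j·7980·0.00151 = 0 + j12.05 Ω
Step 3 — Series combination: Z_total = R + L = 10 + j12.05 Ω = 15.66∠50.3° Ω.
Step 4 — Source phasor: V = 10.4∠70.5° V = 3.472 + j9.803 V.
Step 5 — Current: I = V / Z = 0.6234 + j0.2292 A = 0.6642∠20.2° A.
Step 6 — Complex power: S = V·I* = 4.411 + j5.315 VA.
Step 7 — Real power: P = Re(S) = 4.411 W.
Step 8 — Reactive power: Q = Im(S) = 5.315 VAR.
Step 9 — Apparent power: |S| = 6.907 VA.
Step 10 — Power factor: PF = P/|S| = 0.6386 (lagging).

(a) P = 4.411 W  (b) Q = 5.315 VAR  (c) S = 6.907 VA  (d) PF = 0.6386 (lagging)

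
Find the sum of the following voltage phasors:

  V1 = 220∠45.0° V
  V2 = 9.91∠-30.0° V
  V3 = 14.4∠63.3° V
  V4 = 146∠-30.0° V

Step 1 — Convert each phasor to rectangular form:
  V1 = 220·(cos(45.0°) + j·sin(45.0°)) = 155.6 + j155.6 V
  V2 = 9.91·(cos(-30.0°) + j·sin(-30.0°)) = 8.582 - j4.955 V
  V3 = 14.4·(cos(63.3°) + j·sin(63.3°)) = 6.47 + j12.86 V
  V4 = 146·(cos(-30.0°) + j·sin(-30.0°)) = 126.4 - j73 V
Step 2 — Sum components: V_total = 297.1 + j90.47 V.
Step 3 — Convert to polar: |V_total| = 310.5 V, ∠V_total = 16.9°.

V_total = 310.5∠16.9° V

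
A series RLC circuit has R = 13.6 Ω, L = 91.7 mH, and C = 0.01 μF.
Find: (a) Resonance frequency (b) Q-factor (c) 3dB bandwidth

Step 1 — Resonance: ω₀ = 1/√(LC) = 1/√(0.0917·1e-08) = 3.302e+04 rad/s.
Step 2 — f₀ = ω₀/(2π) = 5256 Hz.
Step 3 — Series Q: Q = ω₀L/R = 3.302e+04·0.0917/13.6 = 222.7.
Step 4 — Bandwidth: Δω = ω₀/Q = 148.3 rad/s; BW = Δω/(2π) = 23.6 Hz.

(a) f₀ = 5256 Hz  (b) Q = 222.7  (c) BW = 23.6 Hz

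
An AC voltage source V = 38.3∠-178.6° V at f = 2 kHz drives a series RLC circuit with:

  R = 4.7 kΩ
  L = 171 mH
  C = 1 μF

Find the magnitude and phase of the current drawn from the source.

Step 1 — Angular frequency: ω = 2π·f = 2π·2000 = 1.257e+04 rad/s.
Step 2 — Component impedances:
  R: Z = R = 4700 Ω
  L: Z = jωL = j·1.257e+04·0.171 = 0 + j2149 Ω
  C: Z = 1/(jωC) = -j/(ω·C) = 0 - j79.58 Ω
Step 3 — Series combination: Z_total = R + L + C = 4700 + j2069 Ω = 5135∠23.8° Ω.
Step 4 — Source phasor: V = 38.3∠-178.6° V = -38.29 - j0.9358 V.
Step 5 — Ohm's law: I = V / Z_total = (-38.29 - j0.9358) / (4700 + j2069) = -0.006897 + j0.002838 A.
Step 6 — Convert to polar: |I| = 0.007458 A, ∠I = 157.6°.

I = 0.007458∠157.6° A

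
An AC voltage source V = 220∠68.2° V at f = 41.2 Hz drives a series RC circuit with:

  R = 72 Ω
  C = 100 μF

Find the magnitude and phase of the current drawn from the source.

Step 1 — Angular frequency: ω = 2π·f = 2π·41.2 = 258.9 rad/s.
Step 2 — Component impedances:
  R: Z = R = 72 Ω
  C: Z = 1/(jωC) = -j/(ω·C) = 0 - j38.63 Ω
Step 3 — Series combination: Z_total = R + C = 72 - j38.63 Ω = 81.71∠-28.2° Ω.
Step 4 — Source phasor: V = 220∠68.2° V = 81.7 + j204.3 V.
Step 5 — Ohm's law: I = V / Z_total = (81.7 + j204.3) / (72 - j38.63) = -0.3008 + j2.676 A.
Step 6 — Convert to polar: |I| = 2.693 A, ∠I = 96.4°.

I = 2.693∠96.4° A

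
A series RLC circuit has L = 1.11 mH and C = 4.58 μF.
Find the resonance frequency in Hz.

Step 1 — Resonance condition Im(Z)=0 gives ω₀ = 1/√(LC).
Step 2 — ω₀ = 1/√(0.00111·4.58e-06) = 1.403e+04 rad/s.
Step 3 — f₀ = ω₀/(2π) = 2232 Hz.

f₀ = 2232 Hz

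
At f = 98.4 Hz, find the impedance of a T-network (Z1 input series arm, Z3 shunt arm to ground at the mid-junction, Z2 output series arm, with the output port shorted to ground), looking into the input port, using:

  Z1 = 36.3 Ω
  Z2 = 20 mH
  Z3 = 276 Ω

Step 1 — Angular frequency: ω = 2π·f = 2π·98.4 = 618.3 rad/s.
Step 2 — Component impedances:
  Z1: Z = R = 36.3 Ω
  Z2: Z = jωL = j·618.3·0.02 = 0 + j12.37 Ω
  Z3: Z = R = 276 Ω
Step 3 — With the output port shorted to ground, the output series arm Z2 runs from the junction to ground; the shunt arm Z3 also runs from the junction to ground. They appear in parallel: Z3 || Z2 = 0.5529 + j12.34 Ω.
Step 4 — Series with input arm Z1: Z_in = Z1 + (Z3 || Z2) = 36.85 + j12.34 Ω = 38.86∠18.5° Ω.

Z = 36.85 + j12.34 Ω = 38.86∠18.5° Ω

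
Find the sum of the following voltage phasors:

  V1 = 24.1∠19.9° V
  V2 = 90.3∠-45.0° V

Step 1 — Convert each phasor to rectangular form:
  V1 = 24.1·(cos(19.9°) + j·sin(19.9°)) = 22.66 + j8.203 V
  V2 = 90.3·(cos(-45.0°) + j·sin(-45.0°)) = 63.85 - j63.85 V
Step 2 — Sum components: V_total = 86.51 - j55.65 V.
Step 3 — Convert to polar: |V_total| = 102.9 V, ∠V_total = -32.8°.

V_total = 102.9∠-32.8° V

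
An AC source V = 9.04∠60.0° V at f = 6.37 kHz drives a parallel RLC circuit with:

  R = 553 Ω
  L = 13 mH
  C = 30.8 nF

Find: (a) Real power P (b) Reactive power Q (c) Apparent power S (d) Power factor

Step 1 — Angular frequency: ω = 2π·f = 2π·6370 = 4.002e+04 rad/s.
Step 2 — Component impedances:
  R: Z = R = 553 Ω
  L: Z = jωL = j·4.002e+04·0.013 = 0 + j520.3 Ω
  C: Z = 1/(jωC) = -j/(ω·C) = 0 - j811.2 Ω
Step 3 — Parallel combination: 1/Z_total = 1/R + 1/L + 1/C; Z_total = 482.9 + j184 Ω = 516.7∠20.9° Ω.
Step 4 — Source phasor: V = 9.04∠60.0° V = 4.52 + j7.829 V.
Step 5 — Current: I = V / Z = 0.01357 + j0.01104 A = 0.01749∠39.1° A.
Step 6 — Complex power: S = V·I* = 0.1478 + j0.05632 VA.
Step 7 — Real power: P = Re(S) = 0.1478 W.
Step 8 — Reactive power: Q = Im(S) = 0.05632 VAR.
Step 9 — Apparent power: |S| = 0.1581 VA.
Step 10 — Power factor: PF = P/|S| = 0.9344 (lagging).

(a) P = 0.1478 W  (b) Q = 0.05632 VAR  (c) S = 0.1581 VA  (d) PF = 0.9344 (lagging)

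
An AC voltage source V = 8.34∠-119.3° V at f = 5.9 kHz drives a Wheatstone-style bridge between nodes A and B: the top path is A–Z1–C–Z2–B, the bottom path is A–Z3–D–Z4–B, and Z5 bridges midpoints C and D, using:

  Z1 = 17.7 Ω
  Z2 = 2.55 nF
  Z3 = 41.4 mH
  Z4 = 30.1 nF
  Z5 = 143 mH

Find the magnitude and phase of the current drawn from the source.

Step 1 — Angular frequency: ω = 2π·f = 2π·5900 = 3.707e+04 rad/s.
Step 2 — Component impedances:
  Z1: Z = R = 17.7 Ω
  Z2: Z = 1/(jωC) = -j/(ω·C) = 0 - j1.058e+04 Ω
  Z3: Z = jωL = j·3.707e+04·0.0414 = 0 + j1535 Ω
  Z4: Z = 1/(jωC) = -j/(ω·C) = 0 - j896.2 Ω
  Z5: Z = jωL = j·3.707e+04·0.143 = 0 + j5301 Ω
Step 3 — Bridge requires nodal analysis (the Z5 bridge couples midpoints C and D, so the two paths cannot be reduced to a simple series/parallel combination). Setting node B to ground and injecting 1 A at node A, the 3-node admittance system at A, C, D solves to V_A = Z_AB = 0.7247 + j302.4 Ω = 302.4∠89.9° Ω.
Step 4 — Source phasor: V = 8.34∠-119.3° V = -4.081 - j7.273 V.
Step 5 — Ohm's law: I = V / Z_total = (-4.081 - j7.273) / (0.7247 + j302.4) = -0.02409 + j0.01344 A.
Step 6 — Convert to polar: |I| = 0.02758 A, ∠I = 150.8°.

I = 0.02758∠150.8° A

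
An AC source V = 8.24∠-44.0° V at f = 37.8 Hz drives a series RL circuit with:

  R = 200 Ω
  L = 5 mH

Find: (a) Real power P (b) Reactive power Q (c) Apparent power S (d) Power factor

Step 1 — Angular frequency: ω = 2π·f = 2π·37.8 = 237.5 rad/s.
Step 2 — Component impedances:
  R: Z = R = 200 Ω
  L: Z = jωL = j·237.5·0.005 = 0 + j1.188 Ω
Step 3 — Series combination: Z_total = R + L = 200 + j1.188 Ω = 200∠0.3° Ω.
Step 4 — Source phasor: V = 8.24∠-44.0° V = 5.927 - j5.724 V.
Step 5 — Current: I = V / Z = 0.02947 - j0.02879 A = 0.0412∠-44.3° A.
Step 6 — Complex power: S = V·I* = 0.3395 + j0.002016 VA.
Step 7 — Real power: P = Re(S) = 0.3395 W.
Step 8 — Reactive power: Q = Im(S) = 0.002016 VAR.
Step 9 — Apparent power: |S| = 0.3395 VA.
Step 10 — Power factor: PF = P/|S| = 1 (lagging).

(a) P = 0.3395 W  (b) Q = 0.002016 VAR  (c) S = 0.3395 VA  (d) PF = 1 (lagging)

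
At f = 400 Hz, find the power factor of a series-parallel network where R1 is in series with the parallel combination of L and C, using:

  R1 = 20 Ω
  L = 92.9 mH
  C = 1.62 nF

Step 1 — Angular frequency: ω = 2π·f = 2π·400 = 2513 rad/s.
Step 2 — Component impedances:
  R1: Z = R = 20 Ω
  L: Z = jωL = j·2513·0.0929 = 0 + j233.5 Ω
  C: Z = 1/(jωC) = -j/(ω·C) = 0 - j2.456e+05 Ω
Step 3 — Parallel branch: L || C = 1/(1/L + 1/C) = 0 + j233.7 Ω.
Step 4 — Series with R1: Z_total = R1 + (L || C) = 20 + j233.7 Ω = 234.6∠85.1° Ω.
Step 5 — Power factor: PF = cos(φ) = Re(Z)/|Z| = 20/234.56 = 0.08527.
Step 6 — Type: Im(Z) = 233.7 ⇒ lagging (phase φ = 85.1°).

PF = 0.08527 (lagging, φ = 85.1°)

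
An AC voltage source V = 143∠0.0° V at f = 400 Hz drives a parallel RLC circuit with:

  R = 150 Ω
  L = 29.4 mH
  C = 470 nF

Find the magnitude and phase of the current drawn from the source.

Step 1 — Angular frequency: ω = 2π·f = 2π·400 = 2513 rad/s.
Step 2 — Component impedances:
  R: Z = R = 150 Ω
  L: Z = jωL = j·2513·0.0294 = 0 + j73.89 Ω
  C: Z = 1/(jωC) = -j/(ω·C) = 0 - j846.6 Ω
Step 3 — Parallel combination: 1/Z_total = 1/R + 1/L + 1/C; Z_total = 33.84 + j62.69 Ω = 71.24∠61.6° Ω.
Step 4 — Source phasor: V = 143∠0.0° V = 143 V.
Step 5 — Ohm's law: I = V / Z_total = (143) / (33.84 + j62.69) = 0.9533 - j1.766 A.
Step 6 — Convert to polar: |I| = 2.007 A, ∠I = -61.6°.

I = 2.007∠-61.6° A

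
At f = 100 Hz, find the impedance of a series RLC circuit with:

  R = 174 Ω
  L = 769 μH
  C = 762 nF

Step 1 — Angular frequency: ω = 2π·f = 2π·100 = 628.3 rad/s.
Step 2 — Component impedances:
  R: Z = R = 174 Ω
  L: Z = jωL = j·628.3·0.000769 = 0 + j0.4832 Ω
  C: Z = 1/(jωC) = -j/(ω·C) = 0 - j2089 Ω
Step 3 — Series combination: Z_total = R + L + C = 174 - j2088 Ω = 2095∠-85.2° Ω.

Z = 174 - j2088 Ω = 2095∠-85.2° Ω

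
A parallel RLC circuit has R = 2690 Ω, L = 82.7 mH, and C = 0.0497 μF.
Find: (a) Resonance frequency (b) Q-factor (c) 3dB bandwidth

Step 1 — Resonance: ω₀ = 1/√(LC) = 1/√(0.0827·4.97e-08) = 1.56e+04 rad/s.
Step 2 — f₀ = ω₀/(2π) = 2482 Hz.
Step 3 — Parallel Q: Q = R/(ω₀L) = 2690/(1.56e+04·0.0827) = 2.085.
Step 4 — Bandwidth: Δω = ω₀/Q = 7480 rad/s; BW = Δω/(2π) = 1190 Hz.

(a) f₀ = 2482 Hz  (b) Q = 2.085  (c) BW = 1190 Hz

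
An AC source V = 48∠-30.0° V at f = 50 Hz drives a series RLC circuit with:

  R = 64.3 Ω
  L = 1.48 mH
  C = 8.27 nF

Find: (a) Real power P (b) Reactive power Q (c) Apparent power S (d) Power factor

Step 1 — Angular frequency: ω = 2π·f = 2π·50 = 314.2 rad/s.
Step 2 — Component impedances:
  R: Z = R = 64.3 Ω
  L: Z = jωL = j·314.2·0.00148 = 0 + j0.465 Ω
  C: Z = 1/(jωC) = -j/(ω·C) = 0 - j3.849e+05 Ω
Step 3 — Series combination: Z_total = R + L + C = 64.3 - j3.849e+05 Ω = 3.849e+05∠-90.0° Ω.
Step 4 — Source phasor: V = 48∠-30.0° V = 41.57 - j24 V.
Step 5 — Current: I = V / Z = 6.237e-05 + j0.000108 A = 0.0001247∠60.0° A.
Step 6 — Complex power: S = V·I* = 1e-06 - j0.005986 VA.
Step 7 — Real power: P = Re(S) = 1e-06 W.
Step 8 — Reactive power: Q = Im(S) = -0.005986 VAR.
Step 9 — Apparent power: |S| = 0.005986 VA.
Step 10 — Power factor: PF = P/|S| = 0.0001671 (leading).

(a) P = 1e-06 W  (b) Q = -0.005986 VAR  (c) S = 0.005986 VA  (d) PF = 0.0001671 (leading)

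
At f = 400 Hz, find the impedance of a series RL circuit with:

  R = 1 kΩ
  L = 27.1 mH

Step 1 — Angular frequency: ω = 2π·f = 2π·400 = 2513 rad/s.
Step 2 — Component impedances:
  R: Z = R = 1000 Ω
  L: Z = jωL = j·2513·0.0271 = 0 + j68.11 Ω
Step 3 — Series combination: Z_total = R + L = 1000 + j68.11 Ω = 1002∠3.9° Ω.

Z = 1000 + j68.11 Ω = 1002∠3.9° Ω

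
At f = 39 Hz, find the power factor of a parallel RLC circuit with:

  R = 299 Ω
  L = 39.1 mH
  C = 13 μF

Step 1 — Angular frequency: ω = 2π·f = 2π·39 = 245 rad/s.
Step 2 — Component impedances:
  R: Z = R = 299 Ω
  L: Z = jωL = j·245·0.0391 = 0 + j9.581 Ω
  C: Z = 1/(jωC) = -j/(ω·C) = 0 - j313.9 Ω
Step 3 — Parallel combination: 1/Z_total = 1/R + 1/L + 1/C; Z_total = 0.3263 + j9.872 Ω = 9.877∠88.1° Ω.
Step 4 — Power factor: PF = cos(φ) = Re(Z)/|Z| = 0.3263/9.877 = 0.03304.
Step 5 — Type: Im(Z) = 9.872 ⇒ lagging (phase φ = 88.1°).

PF = 0.03304 (lagging, φ = 88.1°)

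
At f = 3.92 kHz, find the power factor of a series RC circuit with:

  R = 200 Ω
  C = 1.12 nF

Step 1 — Angular frequency: ω = 2π·f = 2π·3920 = 2.463e+04 rad/s.
Step 2 — Component impedances:
  R: Z = R = 200 Ω
  C: Z = 1/(jωC) = -j/(ω·C) = 0 - j3.625e+04 Ω
Step 3 — Series combination: Z_total = R + C = 200 - j3.625e+04 Ω = 3.625e+04∠-89.7° Ω.
Step 4 — Power factor: PF = cos(φ) = Re(Z)/|Z| = 200/3.625e+04 = 0.005517.
Step 5 — Type: Im(Z) = -3.625e+04 ⇒ leading (phase φ = -89.7°).

PF = 0.005517 (leading, φ = -89.7°)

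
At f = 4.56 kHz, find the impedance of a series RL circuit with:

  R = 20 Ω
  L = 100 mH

Step 1 — Angular frequency: ω = 2π·f = 2π·4560 = 2.865e+04 rad/s.
Step 2 — Component impedances:
  R: Z = R = 20 Ω
  L: Z = jωL = j·2.865e+04·0.1 = 0 + j2865 Ω
Step 3 — Series combination: Z_total = R + L = 20 + j2865 Ω = 2865∠89.6° Ω.

Z = 20 + j2865 Ω = 2865∠89.6° Ω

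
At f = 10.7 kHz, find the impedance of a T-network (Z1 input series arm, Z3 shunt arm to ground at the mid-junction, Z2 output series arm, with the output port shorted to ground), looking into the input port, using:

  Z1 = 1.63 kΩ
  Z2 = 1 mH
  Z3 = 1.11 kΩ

Step 1 — Angular frequency: ω = 2π·f = 2π·1.07e+04 = 6.723e+04 rad/s.
Step 2 — Component impedances:
  Z1: Z = R = 1630 Ω
  Z2: Z = jωL = j·6.723e+04·0.001 = 0 + j67.23 Ω
  Z3: Z = R = 1110 Ω
Step 3 — With the output port shorted to ground, the output series arm Z2 runs from the junction to ground; the shunt arm Z3 also runs from the junction to ground. They appear in parallel: Z3 || Z2 = 4.057 + j66.98 Ω.
Step 4 — Series with input arm Z1: Z_in = Z1 + (Z3 || Z2) = 1634 + j66.98 Ω = 1635∠2.3° Ω.

Z = 1634 + j66.98 Ω = 1635∠2.3° Ω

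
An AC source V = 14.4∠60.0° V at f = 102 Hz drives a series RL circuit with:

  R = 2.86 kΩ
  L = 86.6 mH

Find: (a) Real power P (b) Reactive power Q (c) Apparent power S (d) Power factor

Step 1 — Angular frequency: ω = 2π·f = 2π·102 = 640.9 rad/s.
Step 2 — Component impedances:
  R: Z = R = 2860 Ω
  L: Z = jωL = j·640.9·0.0866 = 0 + j55.5 Ω
Step 3 — Series combination: Z_total = R + L = 2860 + j55.5 Ω = 2861∠1.1° Ω.
Step 4 — Source phasor: V = 14.4∠60.0° V = 7.2 + j12.47 V.
Step 5 — Current: I = V / Z = 0.002601 + j0.00431 A = 0.005034∠58.9° A.
Step 6 — Complex power: S = V·I* = 0.07248 + j0.001406 VA.
Step 7 — Real power: P = Re(S) = 0.07248 W.
Step 8 — Reactive power: Q = Im(S) = 0.001406 VAR.
Step 9 — Apparent power: |S| = 0.07249 VA.
Step 10 — Power factor: PF = P/|S| = 0.9998 (lagging).

(a) P = 0.07248 W  (b) Q = 0.001406 VAR  (c) S = 0.07249 VA  (d) PF = 0.9998 (lagging)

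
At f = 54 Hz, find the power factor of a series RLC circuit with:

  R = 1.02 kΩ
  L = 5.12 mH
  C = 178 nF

Step 1 — Angular frequency: ω = 2π·f = 2π·54 = 339.3 rad/s.
Step 2 — Component impedances:
  R: Z = R = 1020 Ω
  L: Z = jωL = j·339.3·0.00512 = 0 + j1.737 Ω
  C: Z = 1/(jωC) = -j/(ω·C) = 0 - j1.656e+04 Ω
Step 3 — Series combination: Z_total = R + L + C = 1020 - j1.656e+04 Ω = 1.659e+04∠-86.5° Ω.
Step 4 — Power factor: PF = cos(φ) = Re(Z)/|Z| = 1020/16588 = 0.06149.
Step 5 — Type: Im(Z) = -1.656e+04 ⇒ leading (phase φ = -86.5°).

PF = 0.06149 (leading, φ = -86.5°)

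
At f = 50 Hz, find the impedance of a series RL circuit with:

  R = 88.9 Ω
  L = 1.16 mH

Step 1 — Angular frequency: ω = 2π·f = 2π·50 = 314.2 rad/s.
Step 2 — Component impedances:
  R: Z = R = 88.9 Ω
  L: Z = jωL = j·314.2·0.00116 = 0 + j0.3644 Ω
Step 3 — Series combination: Z_total = R + L = 88.9 + j0.3644 Ω = 88.9∠0.2° Ω.

Z = 88.9 + j0.3644 Ω = 88.9∠0.2° Ω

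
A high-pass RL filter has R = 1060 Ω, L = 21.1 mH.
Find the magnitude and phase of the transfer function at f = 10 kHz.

Step 1 — Angular frequency: ω = 2π·1e+04 = 6.283e+04 rad/s.
Step 2 — Transfer function: H(jω) = jωL/(R + jωL).
Step 3 — Numerator jωL = j·1326; denominator R + jωL = 1060 + j1326.
Step 4 — H = 0.61 + j0.4877.
Step 5 — Magnitude: |H| = 0.781 (-2.1 dB); phase: φ = 38.6°.

|H| = 0.781 (-2.1 dB), φ = 38.6°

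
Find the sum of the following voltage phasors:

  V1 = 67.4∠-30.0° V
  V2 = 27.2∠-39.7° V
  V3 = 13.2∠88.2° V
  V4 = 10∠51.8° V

Step 1 — Convert each phasor to rectangular form:
  V1 = 67.4·(cos(-30.0°) + j·sin(-30.0°)) = 58.37 - j33.7 V
  V2 = 27.2·(cos(-39.7°) + j·sin(-39.7°)) = 20.93 - j17.37 V
  V3 = 13.2·(cos(88.2°) + j·sin(88.2°)) = 0.4146 + j13.19 V
  V4 = 10·(cos(51.8°) + j·sin(51.8°)) = 6.184 + j7.859 V
Step 2 — Sum components: V_total = 85.9 - j30.02 V.
Step 3 — Convert to polar: |V_total| = 90.99 V, ∠V_total = -19.3°.

V_total = 90.99∠-19.3° V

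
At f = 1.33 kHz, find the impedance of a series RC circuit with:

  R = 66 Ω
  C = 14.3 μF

Step 1 — Angular frequency: ω = 2π·f = 2π·1330 = 8357 rad/s.
Step 2 — Component impedances:
  R: Z = R = 66 Ω
  C: Z = 1/(jωC) = -j/(ω·C) = 0 - j8.368 Ω
Step 3 — Series combination: Z_total = R + C = 66 - j8.368 Ω = 66.53∠-7.2° Ω.

Z = 66 - j8.368 Ω = 66.53∠-7.2° Ω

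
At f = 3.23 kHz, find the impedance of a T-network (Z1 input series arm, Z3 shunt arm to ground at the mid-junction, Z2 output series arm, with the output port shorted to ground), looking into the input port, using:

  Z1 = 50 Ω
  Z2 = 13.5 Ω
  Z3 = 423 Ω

Step 1 — Angular frequency: ω = 2π·f = 2π·3230 = 2.029e+04 rad/s.
Step 2 — Component impedances:
  Z1: Z = R = 50 Ω
  Z2: Z = R = 13.5 Ω
  Z3: Z = R = 423 Ω
Step 3 — With the output port shorted to ground, the output series arm Z2 runs from the junction to ground; the shunt arm Z3 also runs from the junction to ground. They appear in parallel: Z3 || Z2 = 13.08 Ω.
Step 4 — Series with input arm Z1: Z_in = Z1 + (Z3 || Z2) = 63.08 Ω = 63.08∠0.0° Ω.

Z = 63.08 Ω = 63.08∠0.0° Ω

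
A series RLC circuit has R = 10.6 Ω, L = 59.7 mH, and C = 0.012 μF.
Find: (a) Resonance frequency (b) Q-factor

Step 1 — Resonance condition Im(Z)=0 gives ω₀ = 1/√(LC).
Step 2 — ω₀ = 1/√(0.0597·1.2e-08) = 3.736e+04 rad/s.
Step 3 — f₀ = ω₀/(2π) = 5946 Hz.
Step 4 — Series Q: Q = ω₀L/R = 3.736e+04·0.0597/10.6 = 210.4.

(a) f₀ = 5946 Hz  (b) Q = 210.4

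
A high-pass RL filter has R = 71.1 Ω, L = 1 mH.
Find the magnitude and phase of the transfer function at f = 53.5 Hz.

Step 1 — Angular frequency: ω = 2π·53.5 = 336.2 rad/s.
Step 2 — Transfer function: H(jω) = jωL/(R + jωL).
Step 3 — Numerator jωL = j·0.3362; denominator R + jωL = 71.1 + j0.3362.
Step 4 — H = 2.235e-05 + j0.004728.
Step 5 — Magnitude: |H| = 0.004728 (-46.5 dB); phase: φ = 89.7°.

|H| = 0.004728 (-46.5 dB), φ = 89.7°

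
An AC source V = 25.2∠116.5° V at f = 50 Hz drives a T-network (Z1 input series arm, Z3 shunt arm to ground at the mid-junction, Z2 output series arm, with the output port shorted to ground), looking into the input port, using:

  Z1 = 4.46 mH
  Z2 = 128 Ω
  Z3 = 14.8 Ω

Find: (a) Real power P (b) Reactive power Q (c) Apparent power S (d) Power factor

Step 1 — Angular frequency: ω = 2π·f = 2π·50 = 314.2 rad/s.
Step 2 — Component impedances:
  Z1: Z = jωL = j·314.2·0.00446 = 0 + j1.401 Ω
  Z2: Z = R = 128 Ω
  Z3: Z = R = 14.8 Ω
Step 3 — With the output port shorted to ground, the output series arm Z2 runs from the junction to ground; the shunt arm Z3 also runs from the junction to ground. They appear in parallel: Z3 || Z2 = 13.27 Ω.
Step 4 — Series with input arm Z1: Z_in = Z1 + (Z3 || Z2) = 13.27 + j1.401 Ω = 13.34∠6.0° Ω.
Step 5 — Source phasor: V = 25.2∠116.5° V = -11.24 + j22.55 V.
Step 6 — Current: I = V / Z = -0.6607 + j1.77 A = 1.889∠110.5° A.
Step 7 — Complex power: S = V·I* = 47.34 + j5 VA.
Step 8 — Real power: P = Re(S) = 47.34 W.
Step 9 — Reactive power: Q = Im(S) = 5 VAR.
Step 10 — Apparent power: |S| = 47.6 VA.
Step 11 — Power factor: PF = P/|S| = 0.9945 (lagging).

(a) P = 47.34 W  (b) Q = 5 VAR  (c) S = 47.6 VA  (d) PF = 0.9945 (lagging)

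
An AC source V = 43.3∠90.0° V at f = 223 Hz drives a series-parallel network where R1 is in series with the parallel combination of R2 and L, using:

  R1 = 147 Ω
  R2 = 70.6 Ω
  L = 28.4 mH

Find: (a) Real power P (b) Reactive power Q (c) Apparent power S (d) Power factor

Step 1 — Angular frequency: ω = 2π·f = 2π·223 = 1401 rad/s.
Step 2 — Component impedances:
  R1: Z = R = 147 Ω
  R2: Z = R = 70.6 Ω
  L: Z = jωL = j·1401·0.0284 = 0 + j39.79 Ω
Step 3 — Parallel branch: R2 || L = 1/(1/R2 + 1/L) = 17.02 + j30.2 Ω.
Step 4 — Series with R1: Z_total = R1 + (R2 || L) = 164 + j30.2 Ω = 166.8∠10.4° Ω.
Step 5 — Source phasor: V = 43.3∠90.0° V = 0 + j43.3 V.
Step 6 — Current: I = V / Z = 0.04701 + j0.2553 A = 0.2596∠79.6° A.
Step 7 — Complex power: S = V·I* = 11.06 + j2.036 VA.
Step 8 — Real power: P = Re(S) = 11.06 W.
Step 9 — Reactive power: Q = Im(S) = 2.036 VAR.
Step 10 — Apparent power: |S| = 11.24 VA.
Step 11 — Power factor: PF = P/|S| = 0.9835 (lagging).

(a) P = 11.06 W  (b) Q = 2.036 VAR  (c) S = 11.24 VA  (d) PF = 0.9835 (lagging)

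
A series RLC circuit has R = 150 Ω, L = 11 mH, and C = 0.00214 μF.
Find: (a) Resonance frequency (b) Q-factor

Step 1 — Resonance condition Im(Z)=0 gives ω₀ = 1/√(LC).
Step 2 — ω₀ = 1/√(0.011·2.14e-09) = 2.061e+05 rad/s.
Step 3 — f₀ = ω₀/(2π) = 3.28e+04 Hz.
Step 4 — Series Q: Q = ω₀L/R = 2.061e+05·0.011/150 = 15.11.

(a) f₀ = 3.28e+04 Hz  (b) Q = 15.11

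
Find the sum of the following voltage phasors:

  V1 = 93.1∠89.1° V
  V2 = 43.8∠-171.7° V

Step 1 — Convert each phasor to rectangular form:
  V1 = 93.1·(cos(89.1°) + j·sin(89.1°)) = 1.462 + j93.09 V
  V2 = 43.8·(cos(-171.7°) + j·sin(-171.7°)) = -43.34 - j6.323 V
Step 2 — Sum components: V_total = -41.88 + j86.77 V.
Step 3 — Convert to polar: |V_total| = 96.34 V, ∠V_total = 115.8°.

V_total = 96.34∠115.8° V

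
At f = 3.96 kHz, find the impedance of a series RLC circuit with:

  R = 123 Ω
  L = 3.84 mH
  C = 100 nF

Step 1 — Angular frequency: ω = 2π·f = 2π·3960 = 2.488e+04 rad/s.
Step 2 — Component impedances:
  R: Z = R = 123 Ω
  L: Z = jωL = j·2.488e+04·0.00384 = 0 + j95.54 Ω
  C: Z = 1/(jωC) = -j/(ω·C) = 0 - j401.9 Ω
Step 3 — Series combination: Z_total = R + L + C = 123 - j306.4 Ω = 330.1∠-68.1° Ω.

Z = 123 - j306.4 Ω = 330.1∠-68.1° Ω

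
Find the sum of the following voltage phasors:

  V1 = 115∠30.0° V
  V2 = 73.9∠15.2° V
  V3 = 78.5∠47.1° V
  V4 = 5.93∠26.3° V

Step 1 — Convert each phasor to rectangular form:
  V1 = 115·(cos(30.0°) + j·sin(30.0°)) = 99.59 + j57.5 V
  V2 = 73.9·(cos(15.2°) + j·sin(15.2°)) = 71.31 + j19.38 V
  V3 = 78.5·(cos(47.1°) + j·sin(47.1°)) = 53.44 + j57.5 V
  V4 = 5.93·(cos(26.3°) + j·sin(26.3°)) = 5.316 + j2.627 V
Step 2 — Sum components: V_total = 229.7 + j137 V.
Step 3 — Convert to polar: |V_total| = 267.4 V, ∠V_total = 30.8°.

V_total = 267.4∠30.8° V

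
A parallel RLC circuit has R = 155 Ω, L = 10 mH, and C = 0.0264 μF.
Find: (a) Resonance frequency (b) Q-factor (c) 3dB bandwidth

Step 1 — Resonance: ω₀ = 1/√(LC) = 1/√(0.01·2.64e-08) = 6.155e+04 rad/s.
Step 2 — f₀ = ω₀/(2π) = 9795 Hz.
Step 3 — Parallel Q: Q = R/(ω₀L) = 155/(6.155e+04·0.01) = 0.2518.
Step 4 — Bandwidth: Δω = ω₀/Q = 2.444e+05 rad/s; BW = Δω/(2π) = 3.889e+04 Hz.

(a) f₀ = 9795 Hz  (b) Q = 0.2518  (c) BW = 3.889e+04 Hz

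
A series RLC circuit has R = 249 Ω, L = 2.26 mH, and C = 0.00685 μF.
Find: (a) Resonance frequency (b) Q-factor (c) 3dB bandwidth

Step 1 — Resonance: ω₀ = 1/√(LC) = 1/√(0.00226·6.85e-09) = 2.542e+05 rad/s.
Step 2 — f₀ = ω₀/(2π) = 4.045e+04 Hz.
Step 3 — Series Q: Q = ω₀L/R = 2.542e+05·0.00226/249 = 2.307.
Step 4 — Bandwidth: Δω = ω₀/Q = 1.102e+05 rad/s; BW = Δω/(2π) = 1.754e+04 Hz.

(a) f₀ = 4.045e+04 Hz  (b) Q = 2.307  (c) BW = 1.754e+04 Hz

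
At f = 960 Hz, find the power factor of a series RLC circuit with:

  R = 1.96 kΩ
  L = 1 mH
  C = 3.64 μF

Step 1 — Angular frequency: ω = 2π·f = 2π·960 = 6032 rad/s.
Step 2 — Component impedances:
  R: Z = R = 1960 Ω
  L: Z = jωL = j·6032·0.001 = 0 + j6.032 Ω
  C: Z = 1/(jωC) = -j/(ω·C) = 0 - j45.55 Ω
Step 3 — Series combination: Z_total = R + L + C = 1960 - j39.51 Ω = 1960∠-1.2° Ω.
Step 4 — Power factor: PF = cos(φ) = Re(Z)/|Z| = 1960/1960.4 = 0.9998.
Step 5 — Type: Im(Z) = -39.51 ⇒ leading (phase φ = -1.2°).

PF = 0.9998 (leading, φ = -1.2°)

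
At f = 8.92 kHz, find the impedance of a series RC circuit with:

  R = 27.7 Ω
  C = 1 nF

Step 1 — Angular frequency: ω = 2π·f = 2π·8920 = 5.605e+04 rad/s.
Step 2 — Component impedances:
  R: Z = R = 27.7 Ω
  C: Z = 1/(jωC) = -j/(ω·C) = 0 - j1.784e+04 Ω
Step 3 — Series combination: Z_total = R + C = 27.7 - j1.784e+04 Ω = 1.784e+04∠-89.9° Ω.

Z = 27.7 - j1.784e+04 Ω = 1.784e+04∠-89.9° Ω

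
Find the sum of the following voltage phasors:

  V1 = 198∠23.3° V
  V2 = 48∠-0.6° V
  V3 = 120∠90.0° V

Step 1 — Convert each phasor to rectangular form:
  V1 = 198·(cos(23.3°) + j·sin(23.3°)) = 181.9 + j78.32 V
  V2 = 48·(cos(-0.6°) + j·sin(-0.6°)) = 48 - j0.5026 V
  V3 = 120·(cos(90.0°) + j·sin(90.0°)) = 0 + j120 V
Step 2 — Sum components: V_total = 229.8 + j197.8 V.
Step 3 — Convert to polar: |V_total| = 303.3 V, ∠V_total = 40.7°.

V_total = 303.3∠40.7° V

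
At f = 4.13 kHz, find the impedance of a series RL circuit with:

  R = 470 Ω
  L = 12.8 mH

Step 1 — Angular frequency: ω = 2π·f = 2π·4130 = 2.595e+04 rad/s.
Step 2 — Component impedances:
  R: Z = R = 470 Ω
  L: Z = jωL = j·2.595e+04·0.0128 = 0 + j332.2 Ω
Step 3 — Series combination: Z_total = R + L = 470 + j332.2 Ω = 575.5∠35.2° Ω.

Z = 470 + j332.2 Ω = 575.5∠35.2° Ω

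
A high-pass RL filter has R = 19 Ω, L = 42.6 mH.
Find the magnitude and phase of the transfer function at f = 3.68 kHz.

Step 1 — Angular frequency: ω = 2π·3680 = 2.312e+04 rad/s.
Step 2 — Transfer function: H(jω) = jωL/(R + jωL).
Step 3 — Numerator jωL = j·985; denominator R + jωL = 19 + j985.
Step 4 — H = 0.9996 + j0.01928.
Step 5 — Magnitude: |H| = 0.9998 (-0.0 dB); phase: φ = 1.1°.

|H| = 0.9998 (-0.0 dB), φ = 1.1°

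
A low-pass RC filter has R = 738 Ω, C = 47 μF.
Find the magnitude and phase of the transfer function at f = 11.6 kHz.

Step 1 — Angular frequency: ω = 2π·1.16e+04 = 7.288e+04 rad/s.
Step 2 — Transfer function: H(jω) = 1/(1 + jωRC).
Step 3 — Denominator: 1 + jωRC = 1 + j·7.288e+04·738·4.7e-05 = 1 + j2528.
Step 4 — H = 1.565e-07 - j0.0003956.
Step 5 — Magnitude: |H| = 0.0003956 (-68.1 dB); phase: φ = -90.0°.

|H| = 0.0003956 (-68.1 dB), φ = -90.0°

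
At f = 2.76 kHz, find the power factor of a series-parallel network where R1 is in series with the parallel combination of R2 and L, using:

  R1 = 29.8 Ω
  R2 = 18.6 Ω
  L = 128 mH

Step 1 — Angular frequency: ω = 2π·f = 2π·2760 = 1.734e+04 rad/s.
Step 2 — Component impedances:
  R1: Z = R = 29.8 Ω
  R2: Z = R = 18.6 Ω
  L: Z = jωL = j·1.734e+04·0.128 = 0 + j2220 Ω
Step 3 — Parallel branch: R2 || L = 1/(1/R2 + 1/L) = 18.6 + j0.1558 Ω.
Step 4 — Series with R1: Z_total = R1 + (R2 || L) = 48.4 + j0.1558 Ω = 48.4∠0.2° Ω.
Step 5 — Power factor: PF = cos(φ) = Re(Z)/|Z| = 48.4/48.4 = 1.
Step 6 — Type: Im(Z) = 0.1558 ⇒ lagging (phase φ = 0.2°).

PF = 1 (lagging, φ = 0.2°)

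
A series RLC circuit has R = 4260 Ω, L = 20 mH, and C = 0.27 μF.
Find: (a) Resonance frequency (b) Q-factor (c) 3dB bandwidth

Step 1 — Resonance condition Im(Z)=0 gives ω₀ = 1/√(LC).
Step 2 — ω₀ = 1/√(0.02·2.7e-07) = 1.361e+04 rad/s.
Step 3 — f₀ = ω₀/(2π) = 2166 Hz.
Step 4 — Series Q: Q = ω₀L/R = 1.361e+04·0.02/4260 = 0.06389.
Step 5 — 3dB bandwidth: Δω = ω₀/Q = 2.13e+05 rad/s; BW = Δω/(2π) = 3.39e+04 Hz.

(a) f₀ = 2166 Hz  (b) Q = 0.06389  (c) BW = 3.39e+04 Hz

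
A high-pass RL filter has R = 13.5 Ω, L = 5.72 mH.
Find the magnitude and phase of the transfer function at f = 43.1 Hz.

Step 1 — Angular frequency: ω = 2π·43.1 = 270.8 rad/s.
Step 2 — Transfer function: H(jω) = jωL/(R + jωL).
Step 3 — Numerator jωL = j·1.549; denominator R + jωL = 13.5 + j1.549.
Step 4 — H = 0.01299 + j0.1133.
Step 5 — Magnitude: |H| = 0.114 (-18.9 dB); phase: φ = 83.5°.

|H| = 0.114 (-18.9 dB), φ = 83.5°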